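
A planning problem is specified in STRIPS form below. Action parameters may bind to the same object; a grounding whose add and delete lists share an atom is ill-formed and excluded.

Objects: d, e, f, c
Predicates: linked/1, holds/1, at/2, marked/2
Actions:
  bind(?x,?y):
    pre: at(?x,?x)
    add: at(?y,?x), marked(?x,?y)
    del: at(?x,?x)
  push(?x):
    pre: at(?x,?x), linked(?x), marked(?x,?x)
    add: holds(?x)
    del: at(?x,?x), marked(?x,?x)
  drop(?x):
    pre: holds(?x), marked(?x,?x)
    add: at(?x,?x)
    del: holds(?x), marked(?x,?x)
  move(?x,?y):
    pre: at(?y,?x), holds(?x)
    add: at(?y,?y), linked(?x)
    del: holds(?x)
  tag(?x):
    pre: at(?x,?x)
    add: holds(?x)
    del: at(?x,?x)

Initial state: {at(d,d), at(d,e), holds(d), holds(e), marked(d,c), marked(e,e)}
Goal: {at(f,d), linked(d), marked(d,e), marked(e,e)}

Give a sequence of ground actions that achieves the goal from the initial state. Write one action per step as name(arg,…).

bind(d,e); move(d,e); move(e,d); bind(d,f)

1. bind(d,e)  →  {at(d,e), at(e,d), holds(d), holds(e), marked(d,c), marked(d,e), marked(e,e)}
2. move(d,e)  →  {at(d,e), at(e,d), at(e,e), holds(e), linked(d), marked(d,c), marked(d,e), marked(e,e)}
3. move(e,d)  →  {at(d,d), at(d,e), at(e,d), at(e,e), linked(d), linked(e), marked(d,c), marked(d,e), marked(e,e)}
4. bind(d,f)  →  {at(d,e), at(e,d), at(e,e), at(f,d), linked(d), linked(e), marked(d,c), marked(d,e), marked(d,f), marked(e,e)}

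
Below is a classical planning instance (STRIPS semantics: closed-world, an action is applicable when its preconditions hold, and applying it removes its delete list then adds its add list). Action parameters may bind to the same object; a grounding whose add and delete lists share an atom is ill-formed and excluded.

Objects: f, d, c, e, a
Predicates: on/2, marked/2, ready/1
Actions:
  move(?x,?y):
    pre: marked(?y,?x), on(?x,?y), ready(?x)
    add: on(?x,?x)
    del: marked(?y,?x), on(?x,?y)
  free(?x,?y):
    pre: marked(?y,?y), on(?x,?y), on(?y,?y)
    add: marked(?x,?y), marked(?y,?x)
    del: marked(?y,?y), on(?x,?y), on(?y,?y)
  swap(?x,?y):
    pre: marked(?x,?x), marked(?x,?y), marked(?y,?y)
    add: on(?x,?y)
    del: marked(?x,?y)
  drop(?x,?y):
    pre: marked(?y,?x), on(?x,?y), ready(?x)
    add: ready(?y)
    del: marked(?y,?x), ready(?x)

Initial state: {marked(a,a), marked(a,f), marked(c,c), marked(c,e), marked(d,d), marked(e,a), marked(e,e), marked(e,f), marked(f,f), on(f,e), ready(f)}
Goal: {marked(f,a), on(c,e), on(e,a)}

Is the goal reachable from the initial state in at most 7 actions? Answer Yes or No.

Yes

1. move(f,e)  →  {marked(a,a), marked(a,f), marked(c,c), marked(c,e), marked(d,d), marked(e,a), marked(e,e), marked(f,f), on(f,f), ready(f)}
2. swap(c,e)  →  {marked(a,a), marked(a,f), marked(c,c), marked(d,d), marked(e,a), marked(e,e), marked(f,f), on(c,e), on(f,f), ready(f)}
3. swap(e,a)  →  {marked(a,a), marked(a,f), marked(c,c), marked(d,d), marked(e,e), marked(f,f), on(c,e), on(e,a), on(f,f), ready(f)}
4. swap(a,f)  →  {marked(a,a), marked(c,c), marked(d,d), marked(e,e), marked(f,f), on(a,f), on(c,e), on(e,a), on(f,f), ready(f)}
5. free(a,f)  →  {marked(a,a), marked(a,f), marked(c,c), marked(d,d), marked(e,e), marked(f,a), on(c,e), on(e,a), ready(f)}
optimal plan length = 5; 5 ≤ 7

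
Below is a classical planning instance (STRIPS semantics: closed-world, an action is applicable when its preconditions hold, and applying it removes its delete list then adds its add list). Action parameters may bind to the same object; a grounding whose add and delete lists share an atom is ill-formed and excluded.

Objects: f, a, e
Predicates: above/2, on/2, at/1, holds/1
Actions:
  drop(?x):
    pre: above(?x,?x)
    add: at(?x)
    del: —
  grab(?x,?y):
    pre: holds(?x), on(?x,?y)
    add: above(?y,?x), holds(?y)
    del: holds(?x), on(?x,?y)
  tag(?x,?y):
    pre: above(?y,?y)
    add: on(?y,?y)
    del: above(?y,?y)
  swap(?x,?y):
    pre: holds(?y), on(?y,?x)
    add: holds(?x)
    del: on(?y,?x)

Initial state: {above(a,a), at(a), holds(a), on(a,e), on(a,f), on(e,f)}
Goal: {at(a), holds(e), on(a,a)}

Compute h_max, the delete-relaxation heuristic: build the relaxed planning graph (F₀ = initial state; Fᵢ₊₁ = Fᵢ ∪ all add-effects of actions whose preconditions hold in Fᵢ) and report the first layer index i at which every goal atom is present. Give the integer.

1

F0 = init (6 atoms)
F1 = F0 ∪ {above(e,a), above(f,a), holds(e), holds(f), on(a,a)}  (11 atoms)
goal ⊆ F1  ⇒  h_max = 1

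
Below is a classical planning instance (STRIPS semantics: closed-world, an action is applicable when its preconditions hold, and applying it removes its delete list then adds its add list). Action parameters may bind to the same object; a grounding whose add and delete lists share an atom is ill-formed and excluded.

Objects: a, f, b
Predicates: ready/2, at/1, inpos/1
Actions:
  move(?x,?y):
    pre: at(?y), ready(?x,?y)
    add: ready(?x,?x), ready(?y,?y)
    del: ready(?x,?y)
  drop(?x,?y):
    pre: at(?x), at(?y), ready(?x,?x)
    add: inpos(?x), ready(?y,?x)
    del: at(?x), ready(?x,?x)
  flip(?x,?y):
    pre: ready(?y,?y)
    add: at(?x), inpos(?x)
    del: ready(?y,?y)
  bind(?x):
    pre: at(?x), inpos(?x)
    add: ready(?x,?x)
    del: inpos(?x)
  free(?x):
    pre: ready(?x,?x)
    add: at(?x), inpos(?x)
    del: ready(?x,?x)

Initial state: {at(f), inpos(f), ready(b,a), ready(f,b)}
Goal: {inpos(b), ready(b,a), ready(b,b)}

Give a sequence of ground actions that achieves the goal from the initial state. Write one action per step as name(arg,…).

1. bind(f)  →  {at(f), ready(b,a), ready(f,b), ready(f,f)}
2. flip(b,f)  →  {at(b), at(f), inpos(b), ready(b,a), ready(f,b)}
3. move(f,b)  →  {at(b), at(f), inpos(b), ready(b,a), ready(b,b), ready(f,f)}

bind(f); flip(b,f); move(f,b)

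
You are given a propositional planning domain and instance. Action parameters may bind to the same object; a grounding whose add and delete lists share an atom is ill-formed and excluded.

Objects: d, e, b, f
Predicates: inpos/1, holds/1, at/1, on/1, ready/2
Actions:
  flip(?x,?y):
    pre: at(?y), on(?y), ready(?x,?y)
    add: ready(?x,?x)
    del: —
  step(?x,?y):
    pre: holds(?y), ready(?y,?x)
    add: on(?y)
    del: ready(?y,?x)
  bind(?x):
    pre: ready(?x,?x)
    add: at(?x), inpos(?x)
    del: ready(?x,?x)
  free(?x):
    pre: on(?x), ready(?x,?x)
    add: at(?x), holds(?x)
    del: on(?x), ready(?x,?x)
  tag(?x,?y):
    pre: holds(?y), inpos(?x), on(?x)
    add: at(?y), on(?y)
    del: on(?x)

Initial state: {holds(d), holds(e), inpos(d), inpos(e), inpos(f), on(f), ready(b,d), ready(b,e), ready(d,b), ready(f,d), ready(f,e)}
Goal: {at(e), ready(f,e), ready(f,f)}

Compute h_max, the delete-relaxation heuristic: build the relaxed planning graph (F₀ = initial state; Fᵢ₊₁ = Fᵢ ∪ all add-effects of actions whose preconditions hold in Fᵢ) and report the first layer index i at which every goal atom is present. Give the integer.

2

F0 = init (11 atoms)
F1 = F0 ∪ {at(d), at(e), on(d), on(e)}  (15 atoms)
F2 = F1 ∪ {ready(b,b), ready(f,f)}  (17 atoms)
goal ⊆ F2  ⇒  h_max = 2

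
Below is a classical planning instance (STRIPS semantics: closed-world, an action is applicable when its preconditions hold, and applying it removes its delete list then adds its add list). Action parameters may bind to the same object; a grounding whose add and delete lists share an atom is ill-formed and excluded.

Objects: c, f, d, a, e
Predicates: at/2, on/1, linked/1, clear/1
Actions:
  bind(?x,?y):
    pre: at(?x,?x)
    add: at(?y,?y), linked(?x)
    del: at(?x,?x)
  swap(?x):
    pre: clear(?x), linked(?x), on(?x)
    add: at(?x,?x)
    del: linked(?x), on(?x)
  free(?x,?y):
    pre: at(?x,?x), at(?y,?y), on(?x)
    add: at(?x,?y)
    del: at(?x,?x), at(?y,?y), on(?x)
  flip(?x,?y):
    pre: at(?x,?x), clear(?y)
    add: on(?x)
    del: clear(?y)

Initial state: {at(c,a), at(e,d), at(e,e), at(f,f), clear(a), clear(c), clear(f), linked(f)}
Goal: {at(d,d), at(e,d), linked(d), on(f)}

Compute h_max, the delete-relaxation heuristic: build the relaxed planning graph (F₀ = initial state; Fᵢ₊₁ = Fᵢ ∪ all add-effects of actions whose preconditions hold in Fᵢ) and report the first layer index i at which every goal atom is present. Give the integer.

F0 = init (8 atoms)
F1 = F0 ∪ {at(a,a), at(c,c), at(d,d), linked(e), on(e), on(f)}  (14 atoms)
F2 = F1 ∪ {at(e,a), at(e,c), at(e,f), at(f,a), at(f,c), at(f,d), at(f,e), linked(a), linked(c), linked(d), on(a), on(c), on(d)}  (27 atoms)
goal ⊆ F2  ⇒  h_max = 2

2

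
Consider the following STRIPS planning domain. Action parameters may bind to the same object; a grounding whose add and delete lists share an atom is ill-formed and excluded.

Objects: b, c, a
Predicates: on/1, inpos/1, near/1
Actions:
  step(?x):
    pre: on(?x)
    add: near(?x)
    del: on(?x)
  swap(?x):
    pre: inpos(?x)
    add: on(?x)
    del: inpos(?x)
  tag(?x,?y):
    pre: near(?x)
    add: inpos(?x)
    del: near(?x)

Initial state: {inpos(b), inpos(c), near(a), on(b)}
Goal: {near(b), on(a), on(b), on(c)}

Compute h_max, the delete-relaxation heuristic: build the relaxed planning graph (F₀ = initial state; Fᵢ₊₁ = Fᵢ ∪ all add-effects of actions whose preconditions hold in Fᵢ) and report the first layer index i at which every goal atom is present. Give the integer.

F0 = init (4 atoms)
F1 = F0 ∪ {inpos(a), near(b), on(c)}  (7 atoms)
F2 = F1 ∪ {near(c), on(a)}  (9 atoms)
goal ⊆ F2  ⇒  h_max = 2

2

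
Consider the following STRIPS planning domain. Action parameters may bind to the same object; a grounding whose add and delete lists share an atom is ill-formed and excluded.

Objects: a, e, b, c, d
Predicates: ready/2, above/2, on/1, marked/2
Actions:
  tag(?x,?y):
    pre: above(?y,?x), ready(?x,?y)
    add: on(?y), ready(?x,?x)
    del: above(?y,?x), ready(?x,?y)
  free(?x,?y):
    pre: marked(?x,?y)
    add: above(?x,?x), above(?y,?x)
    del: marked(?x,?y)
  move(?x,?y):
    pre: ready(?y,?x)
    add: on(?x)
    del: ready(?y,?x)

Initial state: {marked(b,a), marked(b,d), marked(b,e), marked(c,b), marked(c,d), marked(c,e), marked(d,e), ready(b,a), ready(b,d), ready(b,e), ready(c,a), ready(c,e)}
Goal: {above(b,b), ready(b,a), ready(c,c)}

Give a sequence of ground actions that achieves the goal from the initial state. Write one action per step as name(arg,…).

free(b,a); free(c,e); tag(c,e)

1. free(b,a)  →  {above(a,b), above(b,b), marked(b,d), marked(b,e), marked(c,b), marked(c,d), marked(c,e), marked(d,e), ready(b,a), ready(b,d), ready(b,e), ready(c,a), ready(c,e)}
2. free(c,e)  →  {above(a,b), above(b,b), above(c,c), above(e,c), marked(b,d), marked(b,e), marked(c,b), marked(c,d), marked(d,e), ready(b,a), ready(b,d), ready(b,e), ready(c,a), ready(c,e)}
3. tag(c,e)  →  {above(a,b), above(b,b), above(c,c), marked(b,d), marked(b,e), marked(c,b), marked(c,d), marked(d,e), on(e), ready(b,a), ready(b,d), ready(b,e), ready(c,a), ready(c,c)}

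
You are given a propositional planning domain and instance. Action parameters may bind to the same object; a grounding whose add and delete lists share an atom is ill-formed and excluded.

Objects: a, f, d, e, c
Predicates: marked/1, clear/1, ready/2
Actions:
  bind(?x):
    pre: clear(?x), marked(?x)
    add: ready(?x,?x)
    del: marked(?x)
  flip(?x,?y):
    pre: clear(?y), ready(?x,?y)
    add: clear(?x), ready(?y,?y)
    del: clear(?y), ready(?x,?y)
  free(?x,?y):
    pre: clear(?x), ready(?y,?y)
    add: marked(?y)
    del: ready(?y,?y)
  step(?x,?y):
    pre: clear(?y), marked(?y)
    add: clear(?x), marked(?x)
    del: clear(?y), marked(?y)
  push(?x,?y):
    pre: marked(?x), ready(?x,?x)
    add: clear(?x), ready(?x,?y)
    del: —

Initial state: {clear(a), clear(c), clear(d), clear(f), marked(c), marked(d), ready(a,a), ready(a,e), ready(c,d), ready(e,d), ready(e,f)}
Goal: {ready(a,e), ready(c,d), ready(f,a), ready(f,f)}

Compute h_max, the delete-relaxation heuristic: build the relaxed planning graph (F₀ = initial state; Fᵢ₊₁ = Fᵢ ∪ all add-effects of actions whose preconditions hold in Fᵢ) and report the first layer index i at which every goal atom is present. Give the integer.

F0 = init (11 atoms)
F1 = F0 ∪ {clear(e), marked(a), marked(e), marked(f), ready(c,c), ready(d,d), ready(f,f)}  (18 atoms)
F2 = F1 ∪ {ready(a,c), ready(a,d), ready(a,f), ready(c,a), ready(c,e), ready(c,f), ready(d,a), ready(d,c), ready(d,e), ready(d,f), ready(e,e), ready(f,a), ready(f,c), ready(f,d), ready(f,e)}  (33 atoms)
goal ⊆ F2  ⇒  h_max = 2

2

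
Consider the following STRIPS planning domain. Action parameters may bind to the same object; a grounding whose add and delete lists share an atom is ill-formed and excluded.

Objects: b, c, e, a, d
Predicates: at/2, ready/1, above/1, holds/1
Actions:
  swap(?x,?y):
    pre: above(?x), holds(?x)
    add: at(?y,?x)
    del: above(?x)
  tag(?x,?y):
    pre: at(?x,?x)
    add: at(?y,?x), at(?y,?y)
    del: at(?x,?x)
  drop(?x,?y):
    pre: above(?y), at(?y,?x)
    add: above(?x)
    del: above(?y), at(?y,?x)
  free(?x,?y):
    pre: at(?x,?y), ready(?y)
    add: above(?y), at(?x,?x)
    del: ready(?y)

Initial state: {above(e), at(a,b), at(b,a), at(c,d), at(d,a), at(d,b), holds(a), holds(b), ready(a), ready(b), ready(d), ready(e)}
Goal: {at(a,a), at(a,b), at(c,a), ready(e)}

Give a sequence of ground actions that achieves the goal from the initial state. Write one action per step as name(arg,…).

free(b,a); swap(a,c); tag(b,a)

1. free(b,a)  →  {above(a), above(e), at(a,b), at(b,a), at(b,b), at(c,d), at(d,a), at(d,b), holds(a), holds(b), ready(b), ready(d), ready(e)}
2. swap(a,c)  →  {above(e), at(a,b), at(b,a), at(b,b), at(c,a), at(c,d), at(d,a), at(d,b), holds(a), holds(b), ready(b), ready(d), ready(e)}
3. tag(b,a)  →  {above(e), at(a,a), at(a,b), at(b,a), at(c,a), at(c,d), at(d,a), at(d,b), holds(a), holds(b), ready(b), ready(d), ready(e)}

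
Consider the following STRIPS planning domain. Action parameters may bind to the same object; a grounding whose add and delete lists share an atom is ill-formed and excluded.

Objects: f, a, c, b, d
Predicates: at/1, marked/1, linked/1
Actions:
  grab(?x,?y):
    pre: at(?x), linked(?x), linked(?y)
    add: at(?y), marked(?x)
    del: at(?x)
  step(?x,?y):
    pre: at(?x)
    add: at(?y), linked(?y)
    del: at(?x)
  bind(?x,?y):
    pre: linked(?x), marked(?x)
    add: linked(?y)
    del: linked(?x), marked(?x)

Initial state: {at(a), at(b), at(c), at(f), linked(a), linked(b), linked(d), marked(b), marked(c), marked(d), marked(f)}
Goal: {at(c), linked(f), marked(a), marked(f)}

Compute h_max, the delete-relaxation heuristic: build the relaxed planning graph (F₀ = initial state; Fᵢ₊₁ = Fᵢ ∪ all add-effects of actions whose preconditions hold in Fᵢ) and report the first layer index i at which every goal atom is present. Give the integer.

F0 = init (11 atoms)
F1 = F0 ∪ {at(d), linked(c), linked(f), marked(a)}  (15 atoms)
goal ⊆ F1  ⇒  h_max = 1

1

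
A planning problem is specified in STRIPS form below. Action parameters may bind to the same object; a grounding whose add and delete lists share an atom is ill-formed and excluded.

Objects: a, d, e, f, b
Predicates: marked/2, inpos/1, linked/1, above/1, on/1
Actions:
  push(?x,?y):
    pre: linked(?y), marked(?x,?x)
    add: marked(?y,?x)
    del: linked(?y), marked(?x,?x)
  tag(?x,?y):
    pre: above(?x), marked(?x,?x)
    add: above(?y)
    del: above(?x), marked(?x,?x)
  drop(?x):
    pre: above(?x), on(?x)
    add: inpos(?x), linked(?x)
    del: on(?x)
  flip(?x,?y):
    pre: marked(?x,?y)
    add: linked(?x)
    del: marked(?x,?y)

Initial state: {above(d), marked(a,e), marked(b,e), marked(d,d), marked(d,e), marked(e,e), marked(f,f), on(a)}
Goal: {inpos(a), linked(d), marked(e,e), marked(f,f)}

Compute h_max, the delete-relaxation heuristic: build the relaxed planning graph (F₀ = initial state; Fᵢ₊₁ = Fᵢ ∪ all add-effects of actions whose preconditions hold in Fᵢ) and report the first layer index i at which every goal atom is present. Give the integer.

F0 = init (8 atoms)
F1 = F0 ∪ {above(a), above(b), above(e), above(f), linked(a), linked(b), linked(d), linked(e), linked(f)}  (17 atoms)
F2 = F1 ∪ {inpos(a), marked(a,d), marked(a,f), marked(b,d), marked(b,f), marked(d,f), marked(e,d), marked(e,f), marked(f,d), marked(f,e)}  (27 atoms)
goal ⊆ F2  ⇒  h_max = 2

2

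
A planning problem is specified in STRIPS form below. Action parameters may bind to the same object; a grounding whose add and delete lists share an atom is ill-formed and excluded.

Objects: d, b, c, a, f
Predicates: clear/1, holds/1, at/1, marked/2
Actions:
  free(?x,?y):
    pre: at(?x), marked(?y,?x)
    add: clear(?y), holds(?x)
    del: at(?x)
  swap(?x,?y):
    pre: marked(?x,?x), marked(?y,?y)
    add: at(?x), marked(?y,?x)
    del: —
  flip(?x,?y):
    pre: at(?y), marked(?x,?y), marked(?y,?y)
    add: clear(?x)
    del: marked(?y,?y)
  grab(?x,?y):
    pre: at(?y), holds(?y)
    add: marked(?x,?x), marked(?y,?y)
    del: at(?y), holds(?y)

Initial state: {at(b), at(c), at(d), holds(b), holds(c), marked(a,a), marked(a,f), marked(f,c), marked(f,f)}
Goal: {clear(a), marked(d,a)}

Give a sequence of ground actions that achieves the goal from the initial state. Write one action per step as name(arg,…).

1. grab(d,b)  →  {at(c), at(d), holds(c), marked(a,a), marked(a,f), marked(b,b), marked(d,d), marked(f,c), marked(f,f)}
2. swap(a,d)  →  {at(a), at(c), at(d), holds(c), marked(a,a), marked(a,f), marked(b,b), marked(d,a), marked(d,d), marked(f,c), marked(f,f)}
3. free(a,a)  →  {at(c), at(d), clear(a), holds(a), holds(c), marked(a,a), marked(a,f), marked(b,b), marked(d,a), marked(d,d), marked(f,c), marked(f,f)}

grab(d,b); swap(a,d); free(a,a)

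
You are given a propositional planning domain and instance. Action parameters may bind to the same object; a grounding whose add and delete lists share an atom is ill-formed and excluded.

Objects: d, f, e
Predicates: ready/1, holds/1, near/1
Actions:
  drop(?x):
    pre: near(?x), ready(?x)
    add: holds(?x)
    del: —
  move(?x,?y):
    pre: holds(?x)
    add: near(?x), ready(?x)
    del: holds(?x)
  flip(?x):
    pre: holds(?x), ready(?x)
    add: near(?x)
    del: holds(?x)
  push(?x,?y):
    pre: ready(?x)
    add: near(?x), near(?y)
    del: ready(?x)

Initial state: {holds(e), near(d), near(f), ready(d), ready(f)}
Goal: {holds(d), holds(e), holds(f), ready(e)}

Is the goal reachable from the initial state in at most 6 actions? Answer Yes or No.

1. drop(d)  →  {holds(d), holds(e), near(d), near(f), ready(d), ready(f)}
2. drop(f)  →  {holds(d), holds(e), holds(f), near(d), near(f), ready(d), ready(f)}
3. move(e,d)  →  {holds(d), holds(f), near(d), near(e), near(f), ready(d), ready(e), ready(f)}
4. drop(e)  →  {holds(d), holds(e), holds(f), near(d), near(e), near(f), ready(d), ready(e), ready(f)}
optimal plan length = 4; 4 ≤ 6

Yes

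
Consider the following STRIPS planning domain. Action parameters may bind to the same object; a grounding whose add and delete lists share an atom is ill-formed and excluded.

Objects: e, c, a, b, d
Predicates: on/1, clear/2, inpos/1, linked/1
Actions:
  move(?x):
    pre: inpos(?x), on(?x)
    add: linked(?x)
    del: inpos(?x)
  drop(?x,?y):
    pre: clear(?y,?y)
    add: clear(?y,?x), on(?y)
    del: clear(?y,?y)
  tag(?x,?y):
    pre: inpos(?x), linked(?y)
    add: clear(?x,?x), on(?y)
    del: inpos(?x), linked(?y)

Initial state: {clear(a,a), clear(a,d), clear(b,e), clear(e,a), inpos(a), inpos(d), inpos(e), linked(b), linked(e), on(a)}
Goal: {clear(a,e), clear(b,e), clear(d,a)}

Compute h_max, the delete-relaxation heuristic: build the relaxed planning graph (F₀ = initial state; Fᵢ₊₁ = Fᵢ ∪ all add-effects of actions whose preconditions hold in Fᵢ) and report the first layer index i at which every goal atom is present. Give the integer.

F0 = init (10 atoms)
F1 = F0 ∪ {clear(a,b), clear(a,c), clear(a,e), clear(d,d), clear(e,e), linked(a), on(b), on(e)}  (18 atoms)
F2 = F1 ∪ {clear(d,a), clear(d,b), clear(d,c), clear(d,e), clear(e,b), clear(e,c), clear(e,d), on(d)}  (26 atoms)
goal ⊆ F2  ⇒  h_max = 2

2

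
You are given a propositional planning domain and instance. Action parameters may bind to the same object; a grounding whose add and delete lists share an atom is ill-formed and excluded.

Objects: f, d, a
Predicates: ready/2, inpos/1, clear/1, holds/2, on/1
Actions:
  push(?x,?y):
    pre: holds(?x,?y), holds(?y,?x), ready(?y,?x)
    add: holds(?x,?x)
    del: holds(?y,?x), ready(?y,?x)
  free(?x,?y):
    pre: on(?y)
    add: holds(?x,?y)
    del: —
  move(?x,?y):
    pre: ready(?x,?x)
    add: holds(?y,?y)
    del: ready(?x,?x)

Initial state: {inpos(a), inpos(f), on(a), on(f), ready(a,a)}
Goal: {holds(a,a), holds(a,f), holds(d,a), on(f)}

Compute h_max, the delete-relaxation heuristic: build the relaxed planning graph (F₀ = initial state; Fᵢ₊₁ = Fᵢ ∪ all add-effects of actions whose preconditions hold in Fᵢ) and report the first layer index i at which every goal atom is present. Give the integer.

1

F0 = init (5 atoms)
F1 = F0 ∪ {holds(a,a), holds(a,f), holds(d,a), holds(d,d), holds(d,f), holds(f,a), holds(f,f)}  (12 atoms)
goal ⊆ F1  ⇒  h_max = 1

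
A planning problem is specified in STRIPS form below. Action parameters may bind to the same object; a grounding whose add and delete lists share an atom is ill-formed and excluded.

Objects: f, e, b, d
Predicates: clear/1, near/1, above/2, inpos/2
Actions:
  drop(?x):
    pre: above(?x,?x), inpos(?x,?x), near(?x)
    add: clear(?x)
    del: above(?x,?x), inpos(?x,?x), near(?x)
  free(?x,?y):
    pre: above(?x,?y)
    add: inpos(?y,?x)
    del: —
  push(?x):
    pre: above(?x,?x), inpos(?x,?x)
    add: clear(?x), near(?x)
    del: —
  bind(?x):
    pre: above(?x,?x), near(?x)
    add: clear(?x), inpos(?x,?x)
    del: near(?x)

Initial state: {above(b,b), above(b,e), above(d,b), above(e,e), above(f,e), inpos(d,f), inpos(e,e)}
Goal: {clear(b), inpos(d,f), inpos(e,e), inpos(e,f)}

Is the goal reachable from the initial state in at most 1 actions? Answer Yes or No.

No

1. free(f,e)  →  {above(b,b), above(b,e), above(d,b), above(e,e), above(f,e), inpos(d,f), inpos(e,e), inpos(e,f)}
2. free(b,b)  →  {above(b,b), above(b,e), above(d,b), above(e,e), above(f,e), inpos(b,b), inpos(d,f), inpos(e,e), inpos(e,f)}
3. push(b)  →  {above(b,b), above(b,e), above(d,b), above(e,e), above(f,e), clear(b), inpos(b,b), inpos(d,f), inpos(e,e), inpos(e,f), near(b)}
optimal plan length = 3; 3 > 1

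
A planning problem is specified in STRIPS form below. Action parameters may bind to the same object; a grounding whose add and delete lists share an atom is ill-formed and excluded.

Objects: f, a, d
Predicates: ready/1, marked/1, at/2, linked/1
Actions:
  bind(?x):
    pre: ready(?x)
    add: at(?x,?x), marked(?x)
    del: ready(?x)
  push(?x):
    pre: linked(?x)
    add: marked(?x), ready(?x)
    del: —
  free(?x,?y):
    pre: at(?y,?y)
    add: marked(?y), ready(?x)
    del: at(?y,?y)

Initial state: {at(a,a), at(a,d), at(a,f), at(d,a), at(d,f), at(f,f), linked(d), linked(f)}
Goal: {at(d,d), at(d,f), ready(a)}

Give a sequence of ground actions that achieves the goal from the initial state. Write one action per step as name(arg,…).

1. push(d)  →  {at(a,a), at(a,d), at(a,f), at(d,a), at(d,f), at(f,f), linked(d), linked(f), marked(d), ready(d)}
2. bind(d)  →  {at(a,a), at(a,d), at(a,f), at(d,a), at(d,d), at(d,f), at(f,f), linked(d), linked(f), marked(d)}
3. free(a,f)  →  {at(a,a), at(a,d), at(a,f), at(d,a), at(d,d), at(d,f), linked(d), linked(f), marked(d), marked(f), ready(a)}

push(d); bind(d); free(a,f)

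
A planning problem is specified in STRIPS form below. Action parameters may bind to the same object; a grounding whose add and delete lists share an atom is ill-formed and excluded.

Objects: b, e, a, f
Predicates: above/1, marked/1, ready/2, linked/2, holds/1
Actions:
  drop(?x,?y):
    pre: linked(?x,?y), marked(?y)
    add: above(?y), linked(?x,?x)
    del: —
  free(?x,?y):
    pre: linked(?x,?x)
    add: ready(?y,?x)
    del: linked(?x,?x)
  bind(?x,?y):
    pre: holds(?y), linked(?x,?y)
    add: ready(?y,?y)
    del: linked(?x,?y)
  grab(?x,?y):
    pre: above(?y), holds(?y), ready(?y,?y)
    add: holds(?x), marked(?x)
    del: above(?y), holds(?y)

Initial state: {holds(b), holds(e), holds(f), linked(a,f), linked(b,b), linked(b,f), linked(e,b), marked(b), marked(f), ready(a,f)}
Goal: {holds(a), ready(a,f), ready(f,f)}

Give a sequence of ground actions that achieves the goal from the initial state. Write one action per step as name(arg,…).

1. drop(b,f)  →  {above(f), holds(b), holds(e), holds(f), linked(a,f), linked(b,b), linked(b,f), linked(e,b), marked(b), marked(f), ready(a,f)}
2. bind(b,f)  →  {above(f), holds(b), holds(e), holds(f), linked(a,f), linked(b,b), linked(e,b), marked(b), marked(f), ready(a,f), ready(f,f)}
3. grab(a,f)  →  {holds(a), holds(b), holds(e), linked(a,f), linked(b,b), linked(e,b), marked(a), marked(b), marked(f), ready(a,f), ready(f,f)}

drop(b,f); bind(b,f); grab(a,f)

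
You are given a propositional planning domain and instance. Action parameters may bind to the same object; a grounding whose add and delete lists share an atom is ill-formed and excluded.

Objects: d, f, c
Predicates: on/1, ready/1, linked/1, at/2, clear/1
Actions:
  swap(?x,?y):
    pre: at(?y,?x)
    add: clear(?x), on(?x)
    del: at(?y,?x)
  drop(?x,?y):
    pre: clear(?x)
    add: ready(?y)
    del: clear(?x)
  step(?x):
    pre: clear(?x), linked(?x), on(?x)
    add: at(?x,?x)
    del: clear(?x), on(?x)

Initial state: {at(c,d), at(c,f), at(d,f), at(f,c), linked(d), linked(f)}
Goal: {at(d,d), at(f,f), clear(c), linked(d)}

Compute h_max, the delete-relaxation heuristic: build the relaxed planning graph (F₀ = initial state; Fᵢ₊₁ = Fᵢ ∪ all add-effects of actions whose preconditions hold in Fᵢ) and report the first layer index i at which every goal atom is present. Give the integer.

2

F0 = init (6 atoms)
F1 = F0 ∪ {clear(c), clear(d), clear(f), on(c), on(d), on(f)}  (12 atoms)
F2 = F1 ∪ {at(d,d), at(f,f), ready(c), ready(d), ready(f)}  (17 atoms)
goal ⊆ F2  ⇒  h_max = 2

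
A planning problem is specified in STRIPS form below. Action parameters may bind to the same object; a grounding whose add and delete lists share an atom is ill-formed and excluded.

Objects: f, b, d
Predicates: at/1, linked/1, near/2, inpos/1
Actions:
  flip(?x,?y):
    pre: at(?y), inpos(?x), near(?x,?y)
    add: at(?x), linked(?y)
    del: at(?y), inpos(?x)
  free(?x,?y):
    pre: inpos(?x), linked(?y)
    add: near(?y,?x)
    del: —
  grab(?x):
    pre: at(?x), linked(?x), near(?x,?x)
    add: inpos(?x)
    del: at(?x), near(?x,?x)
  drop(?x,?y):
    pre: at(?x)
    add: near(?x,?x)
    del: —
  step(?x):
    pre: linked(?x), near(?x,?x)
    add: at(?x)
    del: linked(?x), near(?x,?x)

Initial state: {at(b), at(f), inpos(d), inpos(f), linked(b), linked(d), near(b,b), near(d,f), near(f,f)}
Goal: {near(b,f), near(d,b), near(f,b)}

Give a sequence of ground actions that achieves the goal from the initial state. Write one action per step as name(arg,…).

flip(d,f); free(f,b); grab(b); free(b,f); free(b,d)

1. flip(d,f)  →  {at(b), at(d), inpos(f), linked(b), linked(d), linked(f), near(b,b), near(d,f), near(f,f)}
2. free(f,b)  →  {at(b), at(d), inpos(f), linked(b), linked(d), linked(f), near(b,b), near(b,f), near(d,f), near(f,f)}
3. grab(b)  →  {at(d), inpos(b), inpos(f), linked(b), linked(d), linked(f), near(b,f), near(d,f), near(f,f)}
4. free(b,f)  →  {at(d), inpos(b), inpos(f), linked(b), linked(d), linked(f), near(b,f), near(d,f), near(f,b), near(f,f)}
5. free(b,d)  →  {at(d), inpos(b), inpos(f), linked(b), linked(d), linked(f), near(b,f), near(d,b), near(d,f), near(f,b), near(f,f)}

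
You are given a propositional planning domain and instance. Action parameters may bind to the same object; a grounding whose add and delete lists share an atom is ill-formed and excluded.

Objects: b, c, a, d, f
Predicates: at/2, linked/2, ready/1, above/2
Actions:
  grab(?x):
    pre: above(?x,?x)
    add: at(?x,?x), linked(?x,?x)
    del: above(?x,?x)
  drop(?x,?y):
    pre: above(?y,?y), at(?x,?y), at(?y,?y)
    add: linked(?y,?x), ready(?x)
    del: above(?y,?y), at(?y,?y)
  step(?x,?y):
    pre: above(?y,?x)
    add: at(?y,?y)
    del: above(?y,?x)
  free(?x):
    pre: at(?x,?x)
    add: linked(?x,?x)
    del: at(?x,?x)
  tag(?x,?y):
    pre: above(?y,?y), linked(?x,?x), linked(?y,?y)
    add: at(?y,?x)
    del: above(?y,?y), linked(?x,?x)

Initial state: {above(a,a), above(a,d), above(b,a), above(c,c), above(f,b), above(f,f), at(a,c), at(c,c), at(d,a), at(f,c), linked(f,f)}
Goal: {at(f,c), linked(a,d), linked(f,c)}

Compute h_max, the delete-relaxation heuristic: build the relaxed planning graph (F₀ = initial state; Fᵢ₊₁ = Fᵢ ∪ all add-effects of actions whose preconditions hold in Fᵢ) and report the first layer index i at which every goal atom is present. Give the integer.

F0 = init (11 atoms)
F1 = F0 ∪ {at(a,a), at(b,b), at(f,f), linked(a,a), linked(c,a), linked(c,c), linked(c,f), ready(a), ready(c), ready(f)}  (21 atoms)
F2 = F1 ∪ {at(a,f), at(c,a), at(c,f), at(f,a), linked(a,d), linked(b,b), ready(d)}  (28 atoms)
F3 = F2 ∪ {at(a,b), at(c,b), at(f,b), linked(a,c), linked(a,f), linked(f,a), linked(f,c)}  (35 atoms)
goal ⊆ F3  ⇒  h_max = 3

3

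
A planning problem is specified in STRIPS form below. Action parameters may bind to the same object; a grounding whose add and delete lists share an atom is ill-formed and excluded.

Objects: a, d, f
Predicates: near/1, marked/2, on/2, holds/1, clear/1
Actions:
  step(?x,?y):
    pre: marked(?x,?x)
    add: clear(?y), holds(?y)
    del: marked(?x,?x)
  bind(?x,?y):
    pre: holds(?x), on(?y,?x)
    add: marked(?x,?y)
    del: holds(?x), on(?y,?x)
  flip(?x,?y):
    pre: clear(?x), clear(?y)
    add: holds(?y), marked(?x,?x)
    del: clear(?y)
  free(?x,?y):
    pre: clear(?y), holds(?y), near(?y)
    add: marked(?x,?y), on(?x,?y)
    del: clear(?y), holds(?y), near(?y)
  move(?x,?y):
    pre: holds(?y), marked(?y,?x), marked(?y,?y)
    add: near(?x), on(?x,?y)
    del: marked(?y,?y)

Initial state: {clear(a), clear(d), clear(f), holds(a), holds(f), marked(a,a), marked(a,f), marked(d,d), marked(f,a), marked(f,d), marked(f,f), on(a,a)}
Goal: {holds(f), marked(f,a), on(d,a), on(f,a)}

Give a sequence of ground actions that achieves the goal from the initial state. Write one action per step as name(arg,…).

move(a,f); move(f,a); free(d,a)

1. move(a,f)  →  {clear(a), clear(d), clear(f), holds(a), holds(f), marked(a,a), marked(a,f), marked(d,d), marked(f,a), marked(f,d), near(a), on(a,a), on(a,f)}
2. move(f,a)  →  {clear(a), clear(d), clear(f), holds(a), holds(f), marked(a,f), marked(d,d), marked(f,a), marked(f,d), near(a), near(f), on(a,a), on(a,f), on(f,a)}
3. free(d,a)  →  {clear(d), clear(f), holds(f), marked(a,f), marked(d,a), marked(d,d), marked(f,a), marked(f,d), near(f), on(a,a), on(a,f), on(d,a), on(f,a)}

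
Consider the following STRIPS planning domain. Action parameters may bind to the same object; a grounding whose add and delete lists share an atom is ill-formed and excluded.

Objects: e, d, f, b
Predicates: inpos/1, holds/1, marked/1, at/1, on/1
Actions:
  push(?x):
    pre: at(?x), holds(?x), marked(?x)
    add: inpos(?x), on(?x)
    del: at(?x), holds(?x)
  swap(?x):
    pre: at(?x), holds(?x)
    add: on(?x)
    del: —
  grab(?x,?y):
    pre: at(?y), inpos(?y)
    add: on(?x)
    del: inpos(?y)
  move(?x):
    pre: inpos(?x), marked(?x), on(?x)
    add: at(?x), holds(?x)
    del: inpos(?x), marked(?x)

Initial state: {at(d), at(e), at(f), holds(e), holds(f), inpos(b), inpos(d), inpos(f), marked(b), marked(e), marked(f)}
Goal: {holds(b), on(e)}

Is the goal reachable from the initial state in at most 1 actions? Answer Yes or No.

1. push(e)  →  {at(d), at(f), holds(f), inpos(b), inpos(d), inpos(e), inpos(f), marked(b), marked(e), marked(f), on(e)}
2. grab(b,d)  →  {at(d), at(f), holds(f), inpos(b), inpos(e), inpos(f), marked(b), marked(e), marked(f), on(b), on(e)}
3. move(b)  →  {at(b), at(d), at(f), holds(b), holds(f), inpos(e), inpos(f), marked(e), marked(f), on(b), on(e)}
optimal plan length = 3; 3 > 1

No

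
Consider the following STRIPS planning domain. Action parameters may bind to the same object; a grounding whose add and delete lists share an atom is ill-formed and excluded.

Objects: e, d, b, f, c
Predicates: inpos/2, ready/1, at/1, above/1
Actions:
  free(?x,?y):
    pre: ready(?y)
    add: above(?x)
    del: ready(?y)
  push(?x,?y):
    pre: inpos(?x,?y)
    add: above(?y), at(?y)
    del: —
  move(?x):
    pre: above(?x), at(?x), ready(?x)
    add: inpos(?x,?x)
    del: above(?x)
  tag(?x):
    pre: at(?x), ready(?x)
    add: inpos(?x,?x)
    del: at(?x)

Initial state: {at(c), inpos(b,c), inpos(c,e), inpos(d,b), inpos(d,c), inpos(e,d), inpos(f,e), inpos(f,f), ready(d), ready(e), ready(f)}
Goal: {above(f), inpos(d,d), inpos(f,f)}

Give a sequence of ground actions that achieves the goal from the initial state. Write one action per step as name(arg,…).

1. free(f,e)  →  {above(f), at(c), inpos(b,c), inpos(c,e), inpos(d,b), inpos(d,c), inpos(e,d), inpos(f,e), inpos(f,f), ready(d), ready(f)}
2. push(e,d)  →  {above(d), above(f), at(c), at(d), inpos(b,c), inpos(c,e), inpos(d,b), inpos(d,c), inpos(e,d), inpos(f,e), inpos(f,f), ready(d), ready(f)}
3. move(d)  →  {above(f), at(c), at(d), inpos(b,c), inpos(c,e), inpos(d,b), inpos(d,c), inpos(d,d), inpos(e,d), inpos(f,e), inpos(f,f), ready(d), ready(f)}

free(f,e); push(e,d); move(d)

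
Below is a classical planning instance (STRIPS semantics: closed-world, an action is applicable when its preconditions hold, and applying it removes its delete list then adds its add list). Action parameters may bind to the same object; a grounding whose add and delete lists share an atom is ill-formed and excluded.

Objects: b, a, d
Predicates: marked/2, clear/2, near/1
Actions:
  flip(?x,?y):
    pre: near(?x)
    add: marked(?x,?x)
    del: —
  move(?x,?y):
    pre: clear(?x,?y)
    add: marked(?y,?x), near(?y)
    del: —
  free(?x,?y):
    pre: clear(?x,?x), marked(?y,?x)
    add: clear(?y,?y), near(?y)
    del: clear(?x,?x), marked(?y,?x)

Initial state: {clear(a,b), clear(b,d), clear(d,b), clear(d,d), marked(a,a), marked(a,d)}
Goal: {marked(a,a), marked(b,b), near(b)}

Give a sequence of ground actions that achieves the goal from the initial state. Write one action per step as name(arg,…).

1. move(a,b)  →  {clear(a,b), clear(b,d), clear(d,b), clear(d,d), marked(a,a), marked(a,d), marked(b,a), near(b)}
2. flip(b,b)  →  {clear(a,b), clear(b,d), clear(d,b), clear(d,d), marked(a,a), marked(a,d), marked(b,a), marked(b,b), near(b)}

move(a,b); flip(b,b)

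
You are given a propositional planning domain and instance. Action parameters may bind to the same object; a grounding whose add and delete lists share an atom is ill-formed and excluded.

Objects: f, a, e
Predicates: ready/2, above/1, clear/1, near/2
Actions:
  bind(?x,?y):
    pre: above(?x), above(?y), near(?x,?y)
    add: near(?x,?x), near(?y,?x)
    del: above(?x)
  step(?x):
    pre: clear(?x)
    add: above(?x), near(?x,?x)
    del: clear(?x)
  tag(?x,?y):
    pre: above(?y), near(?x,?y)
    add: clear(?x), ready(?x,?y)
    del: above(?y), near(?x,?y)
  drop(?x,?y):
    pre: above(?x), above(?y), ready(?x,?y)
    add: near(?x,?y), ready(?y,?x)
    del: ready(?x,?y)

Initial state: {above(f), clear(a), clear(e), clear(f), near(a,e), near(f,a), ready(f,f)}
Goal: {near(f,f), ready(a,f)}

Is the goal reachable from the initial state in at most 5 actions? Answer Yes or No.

1. step(a)  →  {above(a), above(f), clear(e), clear(f), near(a,a), near(a,e), near(f,a), ready(f,f)}
2. bind(f,a)  →  {above(a), clear(e), clear(f), near(a,a), near(a,e), near(a,f), near(f,a), near(f,f), ready(f,f)}
3. step(f)  →  {above(a), above(f), clear(e), near(a,a), near(a,e), near(a,f), near(f,a), near(f,f), ready(f,f)}
4. tag(a,f)  →  {above(a), clear(a), clear(e), near(a,a), near(a,e), near(f,a), near(f,f), ready(a,f), ready(f,f)}
optimal plan length = 4; 4 ≤ 5

Yes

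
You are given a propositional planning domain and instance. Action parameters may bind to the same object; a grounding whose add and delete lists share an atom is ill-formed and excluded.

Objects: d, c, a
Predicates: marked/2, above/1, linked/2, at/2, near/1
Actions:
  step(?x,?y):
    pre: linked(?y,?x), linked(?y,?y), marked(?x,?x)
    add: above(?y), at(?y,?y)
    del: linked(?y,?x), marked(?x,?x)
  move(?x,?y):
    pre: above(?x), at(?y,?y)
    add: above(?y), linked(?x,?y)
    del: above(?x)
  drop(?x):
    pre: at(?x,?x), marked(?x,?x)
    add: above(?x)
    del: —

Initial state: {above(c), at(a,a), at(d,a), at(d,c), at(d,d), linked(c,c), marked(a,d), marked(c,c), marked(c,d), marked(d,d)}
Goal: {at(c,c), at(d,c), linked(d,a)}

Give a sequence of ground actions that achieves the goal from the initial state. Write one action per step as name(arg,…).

step(c,c); move(c,d); move(d,a)

1. step(c,c)  →  {above(c), at(a,a), at(c,c), at(d,a), at(d,c), at(d,d), marked(a,d), marked(c,d), marked(d,d)}
2. move(c,d)  →  {above(d), at(a,a), at(c,c), at(d,a), at(d,c), at(d,d), linked(c,d), marked(a,d), marked(c,d), marked(d,d)}
3. move(d,a)  →  {above(a), at(a,a), at(c,c), at(d,a), at(d,c), at(d,d), linked(c,d), linked(d,a), marked(a,d), marked(c,d), marked(d,d)}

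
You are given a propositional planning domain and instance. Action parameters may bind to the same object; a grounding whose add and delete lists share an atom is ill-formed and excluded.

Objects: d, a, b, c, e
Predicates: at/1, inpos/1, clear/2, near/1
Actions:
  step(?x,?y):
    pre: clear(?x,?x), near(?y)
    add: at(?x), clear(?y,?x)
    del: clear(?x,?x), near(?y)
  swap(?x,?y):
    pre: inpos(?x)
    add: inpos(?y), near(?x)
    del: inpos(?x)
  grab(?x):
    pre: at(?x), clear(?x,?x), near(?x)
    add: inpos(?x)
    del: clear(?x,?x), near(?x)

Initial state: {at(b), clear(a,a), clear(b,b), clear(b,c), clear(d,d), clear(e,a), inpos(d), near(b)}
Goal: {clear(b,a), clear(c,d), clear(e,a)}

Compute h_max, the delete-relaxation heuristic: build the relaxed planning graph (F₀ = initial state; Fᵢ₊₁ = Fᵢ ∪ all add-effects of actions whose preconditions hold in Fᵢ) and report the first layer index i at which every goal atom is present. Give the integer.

3

F0 = init (8 atoms)
F1 = F0 ∪ {at(a), at(d), clear(b,a), clear(b,d), inpos(a), inpos(b), inpos(c), inpos(e), near(d)}  (17 atoms)
F2 = F1 ∪ {clear(d,a), clear(d,b), near(a), near(c), near(e)}  (22 atoms)
F3 = F2 ∪ {clear(a,b), clear(a,d), clear(c,a), clear(c,b), clear(c,d), clear(e,b), clear(e,d)}  (29 atoms)
goal ⊆ F3  ⇒  h_max = 3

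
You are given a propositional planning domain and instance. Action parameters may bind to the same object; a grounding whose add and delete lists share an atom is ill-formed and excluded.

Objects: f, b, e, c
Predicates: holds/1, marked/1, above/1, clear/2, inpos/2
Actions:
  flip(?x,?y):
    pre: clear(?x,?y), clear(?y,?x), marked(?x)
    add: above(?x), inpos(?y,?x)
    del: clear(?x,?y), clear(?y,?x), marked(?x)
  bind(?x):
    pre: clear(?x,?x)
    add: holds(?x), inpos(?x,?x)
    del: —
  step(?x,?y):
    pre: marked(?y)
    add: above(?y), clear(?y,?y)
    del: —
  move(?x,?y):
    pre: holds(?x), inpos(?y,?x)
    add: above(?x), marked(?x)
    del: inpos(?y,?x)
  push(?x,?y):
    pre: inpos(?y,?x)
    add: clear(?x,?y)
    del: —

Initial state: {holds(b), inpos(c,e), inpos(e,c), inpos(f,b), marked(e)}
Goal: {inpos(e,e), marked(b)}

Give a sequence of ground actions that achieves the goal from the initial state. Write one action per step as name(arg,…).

step(f,e); flip(e,e); move(b,f)

1. step(f,e)  →  {above(e), clear(e,e), holds(b), inpos(c,e), inpos(e,c), inpos(f,b), marked(e)}
2. flip(e,e)  →  {above(e), holds(b), inpos(c,e), inpos(e,c), inpos(e,e), inpos(f,b)}
3. move(b,f)  →  {above(b), above(e), holds(b), inpos(c,e), inpos(e,c), inpos(e,e), marked(b)}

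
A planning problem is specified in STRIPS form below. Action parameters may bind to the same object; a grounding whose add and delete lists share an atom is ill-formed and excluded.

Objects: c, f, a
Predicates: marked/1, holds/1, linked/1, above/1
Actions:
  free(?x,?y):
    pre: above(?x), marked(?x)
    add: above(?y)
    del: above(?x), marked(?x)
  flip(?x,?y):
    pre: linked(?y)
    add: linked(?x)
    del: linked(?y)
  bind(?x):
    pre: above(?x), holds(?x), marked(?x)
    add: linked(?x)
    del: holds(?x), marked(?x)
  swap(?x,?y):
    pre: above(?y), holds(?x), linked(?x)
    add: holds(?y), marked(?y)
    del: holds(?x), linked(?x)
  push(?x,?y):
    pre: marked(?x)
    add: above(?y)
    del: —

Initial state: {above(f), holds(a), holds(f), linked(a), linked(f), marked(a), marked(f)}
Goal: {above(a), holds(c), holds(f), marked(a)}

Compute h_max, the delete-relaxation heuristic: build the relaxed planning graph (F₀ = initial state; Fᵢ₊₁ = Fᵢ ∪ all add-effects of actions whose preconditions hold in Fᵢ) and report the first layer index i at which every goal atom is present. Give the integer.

F0 = init (7 atoms)
F1 = F0 ∪ {above(a), above(c), linked(c)}  (10 atoms)
F2 = F1 ∪ {holds(c), marked(c)}  (12 atoms)
goal ⊆ F2  ⇒  h_max = 2

2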